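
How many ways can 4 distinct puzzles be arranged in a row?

The number of ways to arrange 4 distinct objects is 4!.

Final answer: 4! = 24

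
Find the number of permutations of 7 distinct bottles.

The number of ways to arrange 7 distinct objects is 7!.

Final answer: 7! = 5040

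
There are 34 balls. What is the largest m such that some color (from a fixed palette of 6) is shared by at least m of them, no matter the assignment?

There are 6 possible values for color (from a fixed palette of 6). With 34 balls and 6 categories, by pigeonhole: ceiling(34/6).

Final answer: 6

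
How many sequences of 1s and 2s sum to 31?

Let f(n) count the ways. The last step is size 1 or 2, so f(n) = f(n-1) + f(n-2) with f(1)=1, f(2)=2.
Computing successive values: f(1)=1, f(2)=2, f(3)=3, f(4)=5, f(5)=8, f(6)=13, f(7)=21, f(8)=34, f(9)=55, f(10)=89, f(11)=144, f(12)=233, f(13)=377, f(14)=610, f(15)=987, f(16)=1597, f(17)=2584, f(18)=4181, f(19)=6765, f(20)=10946, f(21)=17711, f(22)=28657, f(23)=46368, f(24)=75025, f(25)=121393, f(26)=196418, f(27)=317811, f(28)=514229, f(29)=832040, f(30)=1346269, f(31)=2178309.

Final answer: 2178309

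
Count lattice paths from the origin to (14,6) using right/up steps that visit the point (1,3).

Paths (0,0)->(1,3): C(4,3) = 4.
Paths (1,3)->(14,6): C(16,3) = 560.
By multiplication principle: 4 x 560.

Final answer: 2240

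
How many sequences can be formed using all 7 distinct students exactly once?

The number of ways to arrange 7 distinct objects is 7!.

Final answer: 7! = 5040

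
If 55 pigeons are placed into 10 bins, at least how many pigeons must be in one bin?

By the pigeonhole principle: ceiling(55/10).

Final answer: 6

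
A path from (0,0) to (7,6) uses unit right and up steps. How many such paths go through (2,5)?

Paths (0,0)->(2,5): C(7,5) = 21.
Paths (2,5)->(7,6): C(6,1) = 6.
By multiplication principle: 21 x 6.

Final answer: 126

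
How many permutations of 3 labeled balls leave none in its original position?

D(n) = (n-1)(D(n-1) + D(n-2)), D(0)=1, D(1)=0.
D(2) = 1 x (0 + 1) = 1
D(3) = 2 x (D(2) + D(1)) = 2 x (1 + 0)

Final answer: D(3) = 2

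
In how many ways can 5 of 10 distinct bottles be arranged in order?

P(10,5) = 10!/(10-5)! = 10!/5!.

Final answer: P(10,5) = 30240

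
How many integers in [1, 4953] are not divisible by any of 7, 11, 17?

|div by 7|=707, |div by 11|=450, |div by 17|=291.
|div by 7&11|=64, |div by 7&17|=41, |div by 11&17|=26, |div by all|=3.
By inclusion-exclusion, divisible by at least one: 707+450+291-64-41-26+3 = 1320.
Not divisible by any: 4953 - 1320.

Final answer: 3633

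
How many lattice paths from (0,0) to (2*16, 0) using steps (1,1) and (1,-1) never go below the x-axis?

Total monotonic paths to (16,16): C(32,16) = 601080390.
Reflecting each bad path at its first crossing gives a bijection with paths to (15,17): C(32,17) = 565722720.
Valid Dyck paths: 601080390 - 565722720.
(Check: C(32,16) - C(32,17) = C(32,16)/17, the Catalan number C_{16}.)

Final answer: C_{16} = 35357670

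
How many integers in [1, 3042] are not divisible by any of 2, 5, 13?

|div by 2|=1521, |div by 5|=608, |div by 13|=234.
|div by 2&5|=304, |div by 2&13|=117, |div by 5&13|=46, |div by all|=23.
By inclusion-exclusion, divisible by at least one: 1521+608+234-304-117-46+23 = 1919.
Not divisible by any: 3042 - 1919.

Final answer: 1123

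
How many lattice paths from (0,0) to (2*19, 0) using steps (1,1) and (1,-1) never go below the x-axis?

Total monotonic paths to (19,19): C(38,19) = 35345263800.
Paths that cross above y=x (reflection bijection): C(38,20) = 33578000610.
Valid Dyck paths: 35345263800 - 33578000610.
(These counts are the Catalan numbers.)

Final answer: C_{19} = 1767263190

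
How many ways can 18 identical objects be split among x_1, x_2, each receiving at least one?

Substitute x'_i = x_i - 1 (so x'_i >= 0). Then sum x'_i = 18 - 2 = 16.
Stars and bars: C(16+2-1, 2-1) = C(17,1).

Final answer: C(17,1) = 17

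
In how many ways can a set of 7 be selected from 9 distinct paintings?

C(9,7) = 9!/(7! x (9-7)!).

Final answer: C(9,7) = 36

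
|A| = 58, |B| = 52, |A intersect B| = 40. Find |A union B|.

|A union B| = |A| + |B| - |A intersect B| = 58 + 52 - 40.

Final answer: 70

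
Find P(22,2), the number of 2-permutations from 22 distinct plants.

P(22,2) = 22!/(22-2)! = 22!/20!.

Final answer: P(22,2) = 462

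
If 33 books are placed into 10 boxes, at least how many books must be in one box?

By the pigeonhole principle: ceiling(33/10).

Final answer: 4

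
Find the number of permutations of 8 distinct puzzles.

The number of ways to arrange 8 distinct objects is 8!.

Final answer: 8! = 40320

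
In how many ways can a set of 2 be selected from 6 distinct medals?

C(6,2) = 6!/(2! x (6-2)!).

Final answer: C(6,2) = 15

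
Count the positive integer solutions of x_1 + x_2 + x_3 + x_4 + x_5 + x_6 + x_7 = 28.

Substitute x'_i = x_i - 1 (so x'_i >= 0). Then sum x'_i = 28 - 7 = 21.
Stars and bars: C(21+7-1, 7-1) = C(27,6).

Final answer: C(27,6) = 296010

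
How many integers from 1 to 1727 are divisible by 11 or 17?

Multiples of 11: 157. Multiples of 17: 101. Of both (lcm=187): 9.
By inclusion-exclusion: 157 + 101 - 9.

Final answer: 249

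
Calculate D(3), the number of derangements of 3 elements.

D(n) = (n-1)(D(n-1) + D(n-2)), D(0)=1, D(1)=0.
D(2) = 1 x (0 + 1) = 1
D(3) = 2 x (D(2) + D(1)) = 2 x (1 + 0)

Final answer: D(3) = 2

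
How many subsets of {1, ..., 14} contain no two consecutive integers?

Condition on whether n belongs to the subset: if not, any valid subset of {1, ..., n-1} works (a(n-1)); if so, n-1 is excluded and the rest is a valid subset of {1, ..., n-2} (a(n-2)). Hence a(n) = a(n-1) + a(n-2), a(1)=2, a(2)=3.
Building up term by term: a(1)=2, a(2)=3, a(3)=5, a(4)=8, a(5)=13, a(6)=21, a(7)=34, a(8)=55, a(9)=89, a(10)=144, a(11)=233, a(12)=377, a(13)=610, a(14)=987.

Final answer: 987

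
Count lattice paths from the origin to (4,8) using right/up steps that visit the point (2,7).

Paths (0,0)->(2,7): C(9,7) = 36.
Paths (2,7)->(4,8): C(3,1) = 3.
By multiplication principle: 36 x 3.

Final answer: 108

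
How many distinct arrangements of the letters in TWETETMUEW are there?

Letters (E:3, M:1, T:3, U:1, W:2). Total letters: 10.
Permutations = 10!/(3! x 3! x 2!).

Final answer: 50400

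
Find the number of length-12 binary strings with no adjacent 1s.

Let a(n) count valid strings. If the last bit is 0 the prefix is any valid string of length n-1; if it is 1 the string must end in 01 with a valid prefix of length n-2. So a(n) = a(n-1) + a(n-2), a(1)=2, a(2)=3.
Computing successive values: a(1)=2, a(2)=3, a(3)=5, a(4)=8, a(5)=13, a(6)=21, a(7)=34, a(8)=55, a(9)=89, a(10)=144, a(11)=233, a(12)=377.

Final answer: 377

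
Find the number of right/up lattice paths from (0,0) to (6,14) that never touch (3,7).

Total paths to (6,14): C(20,14) = 38760.
Paths through (3,7): C(10,7) x C(10,7) = 14400.
Avoiding (3,7): 38760 - 14400.

Final answer: 24360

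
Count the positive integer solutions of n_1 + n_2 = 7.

Substitute n'_i = n_i - 1 (so n'_i >= 0). Then sum n'_i = 7 - 2 = 5.
Stars and bars: C(5+2-1, 2-1) = C(6,1).

Final answer: C(6,1) = 6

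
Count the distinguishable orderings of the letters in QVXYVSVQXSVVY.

Letters (Q:2, S:2, V:5, X:2, Y:2). Total letters: 13.
Permutations = 13!/(5! x 2! x 2! x 2! x 2!).

Final answer: 3243240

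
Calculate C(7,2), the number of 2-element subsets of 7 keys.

C(7,2) = 7!/(2! x (7-2)!).

Final answer: C(7,2) = 21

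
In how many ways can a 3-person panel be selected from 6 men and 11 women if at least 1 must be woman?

Sum over valid woman counts:
C(11,1)C(6,2) = 165
C(11,2)C(6,1) = 330
C(11,3)C(6,0) = 165
Total: 165 + 330 + 165.

Final answer: 660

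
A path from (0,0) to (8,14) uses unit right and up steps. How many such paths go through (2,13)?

Paths (0,0)->(2,13): C(15,13) = 105.
Paths (2,13)->(8,14): C(7,1) = 7.
By multiplication principle: 105 x 7.

Final answer: 735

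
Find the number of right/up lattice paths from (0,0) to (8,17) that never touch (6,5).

Total paths to (8,17): C(25,17) = 1081575.
Paths through (6,5): C(11,5) x C(14,12) = 42042.
Avoiding (6,5): 1081575 - 42042.

Final answer: 1039533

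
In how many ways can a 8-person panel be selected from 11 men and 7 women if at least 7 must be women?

Sum over valid woman counts:
C(7,7)C(11,1).

Final answer: 11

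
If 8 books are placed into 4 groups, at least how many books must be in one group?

By the pigeonhole principle: ceiling(8/4).

Final answer: 2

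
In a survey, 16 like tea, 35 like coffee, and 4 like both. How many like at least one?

|A union B| = |A| + |B| - |A intersect B| = 16 + 35 - 4.

Final answer: 47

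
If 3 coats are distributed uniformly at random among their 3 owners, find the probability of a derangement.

Use the recurrence D(n) = (n-1)(D(n-1) + D(n-2)) with D(0)=1, D(1)=0.
Building up: D(2)=1, D(3)=2.
Total arrangements: 3! = 6.
Probability = D(3)/3! = 1/3.

Final answer: D(3)/3! = 2/6 = 0.333333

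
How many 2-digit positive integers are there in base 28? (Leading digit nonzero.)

Leading digit: 27 options (nonzero). Other 1 digit(s): 28 options each.
Total: 27 x 28^1.

Final answer: 756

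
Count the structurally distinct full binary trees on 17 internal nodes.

The structures are counted by the Catalan number C_n. Here n = 17.
C_n = (2n)!/(n!(n+1)!), so C_{17} = 34!/(17! x 18!) = C(34,17)/18 = 2333606220/18.

Final answer: C_{17} = 129644790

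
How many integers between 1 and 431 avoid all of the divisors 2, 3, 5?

|div by 2|=215, |div by 3|=143, |div by 5|=86.
|div by 2&3|=71, |div by 2&5|=43, |div by 3&5|=28, |div by all|=14.
By inclusion-exclusion, divisible by at least one: 215+143+86-71-43-28+14 = 316.
Not divisible by any: 431 - 316.

Final answer: 115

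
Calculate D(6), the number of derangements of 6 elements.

D(n) = (n-1)(D(n-1) + D(n-2)), D(0)=1, D(1)=0.
Building up: D(2)=1, D(3)=2, D(4)=9, D(5)=44.
D(6) = 5 x (D(5) + D(4)) = 5 x (44 + 9).

Final answer: D(6) = 265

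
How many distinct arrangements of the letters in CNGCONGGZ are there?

Letters (C:2, G:3, N:2, O:1, Z:1). Total letters: 9.
Permutations = 9!/(3! x 2! x 2!).

Final answer: 15120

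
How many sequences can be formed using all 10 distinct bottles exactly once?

The number of ways to arrange 10 distinct objects is 10!.

Final answer: 10! = 3628800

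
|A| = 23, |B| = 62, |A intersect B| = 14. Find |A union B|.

|A union B| = |A| + |B| - |A intersect B| = 23 + 62 - 14.

Final answer: 71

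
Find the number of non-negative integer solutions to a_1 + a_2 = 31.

Stars and bars with 31 stars and 1 bars:
C(31+2-1, 2-1) = C(32,1).

Final answer: C(32,1) = 32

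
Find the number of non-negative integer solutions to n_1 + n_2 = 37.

Stars and bars with 37 stars and 1 bars:
C(37+2-1, 2-1) = C(38,1).

Final answer: C(38,1) = 38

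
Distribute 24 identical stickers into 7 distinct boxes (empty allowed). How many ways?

Stars and bars: C(n+k-1, k-1) = C(30,6).

Final answer: C(30,6) = 593775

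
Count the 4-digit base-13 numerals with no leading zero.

In base 13, the leading digit has 12 choices (1..12); each of the remaining 3 digits has 13 choices.
Total: 12 x 13^3.

Final answer: 26364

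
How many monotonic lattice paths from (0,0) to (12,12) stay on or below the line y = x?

Total monotonic paths to (12,12): C(24,12) = 2704156.
A path is bad iff it touches y = x + 1; reflecting its initial segment maps bad paths bijectively onto all paths to (11,13), of which there are C(24,13) = 2496144.
Valid Dyck paths: 2704156 - 2496144.
(This is the Catalan number C_{12}.)

Final answer: C_{12} = 208012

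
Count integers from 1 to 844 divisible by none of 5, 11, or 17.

|div by 5|=168, |div by 11|=76, |div by 17|=49.
|div by 5&11|=15, |div by 5&17|=9, |div by 11&17|=4, |div by all|=0.
By inclusion-exclusion, divisible by at least one: 168+76+49-15-9-4+0 = 265.
Not divisible by any: 844 - 265.

Final answer: 579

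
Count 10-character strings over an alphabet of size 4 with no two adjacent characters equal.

First character: 4 choices. Each subsequent: 3 choices (must differ from the previous one).
Total: 4 x 3^9.

Final answer: 4 x 3^{9} = 78732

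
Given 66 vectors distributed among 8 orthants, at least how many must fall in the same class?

By pigeonhole with 66 objects and 8 categories: ceiling(66/8).

Final answer: 9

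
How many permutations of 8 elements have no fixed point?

Use the recurrence D(n) = (n-1)(D(n-1) + D(n-2)) with D(0)=1, D(1)=0.
Building up: D(2)=1, D(3)=2, D(4)=9, D(5)=44, D(6)=265, D(7)=1854.
D(8) = 7 x (D(7) + D(6)) = 7 x (1854 + 265).

Final answer: D(8) = 14833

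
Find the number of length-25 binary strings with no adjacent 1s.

Let a(n) count valid strings. If the last bit is 0 the prefix is any valid string of length n-1; if it is 1 the string must end in 01 with a valid prefix of length n-2. So a(n) = a(n-1) + a(n-2), a(1)=2, a(2)=3.
Iterating the recurrence: a(1)=2, a(2)=3, a(3)=5, a(4)=8, a(5)=13, a(6)=21, a(7)=34, a(8)=55, a(9)=89, a(10)=144, a(11)=233, a(12)=377, a(13)=610, a(14)=987, a(15)=1597, a(16)=2584, a(17)=4181, a(18)=6765, a(19)=10946, a(20)=17711, a(21)=28657, a(22)=46368, a(23)=75025, a(24)=121393, a(25)=196418.

Final answer: 196418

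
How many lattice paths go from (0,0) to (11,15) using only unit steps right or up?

Each path has 11 right steps and 15 up steps in some order (26 steps total).
Choose which 15 of the 26 steps are up: C(26,15).

Final answer: C(26,15) = 7726160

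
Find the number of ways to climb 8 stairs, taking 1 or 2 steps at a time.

Condition on the final move: it is a 1-step (f(n-1) ways to get there) or a 2-step (f(n-2) ways), so f(n) = f(n-1) + f(n-2), with f(1)=1, f(2)=2.
Building up term by term: f(1)=1, f(2)=2, f(3)=3, f(4)=5, f(5)=8, f(6)=13, f(7)=21, f(8)=34.

Final answer: 34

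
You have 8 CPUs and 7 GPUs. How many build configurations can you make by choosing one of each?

By the multiplication principle: 8 x 7.

Final answer: 56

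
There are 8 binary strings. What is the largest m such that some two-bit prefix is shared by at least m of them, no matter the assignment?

There are 4 possible values for two-bit prefix. With 8 binary strings and 4 categories, by pigeonhole: ceiling(8/4).

Final answer: 2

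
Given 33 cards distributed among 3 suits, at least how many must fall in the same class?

By pigeonhole with 33 objects and 3 categories: ceiling(33/3).

Final answer: 11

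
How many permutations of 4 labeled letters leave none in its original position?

Use the recurrence D(n) = (n-1)(D(n-1) + D(n-2)) with D(0)=1, D(1)=0.
D(2) = 1 x (0 + 1) = 1
D(3) = 2 x (1 + 0) = 2
D(4) = 3 x (D(3) + D(2)) = 3 x (2 + 1)

Final answer: D(4) = 9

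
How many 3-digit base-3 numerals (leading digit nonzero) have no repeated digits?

First digit: 2 (nonzero). Second: 2 (not first). Third: 1, etc.
Total: 2 x 2 x 1.

Final answer: 4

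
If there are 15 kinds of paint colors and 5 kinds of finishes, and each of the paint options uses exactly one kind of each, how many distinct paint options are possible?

By the multiplication principle: 15 x 5.

Final answer: 75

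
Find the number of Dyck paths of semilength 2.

Total monotonic paths to (2,2): C(4,2) = 6.
Reflecting each bad path at its first crossing gives a bijection with paths to (1,3): C(4,3) = 4.
Valid Dyck paths: 6 - 4.
(Check: C(4,2) - C(4,3) = C(4,2)/3, the Catalan number C_{2}.)

Final answer: C_{2} = 2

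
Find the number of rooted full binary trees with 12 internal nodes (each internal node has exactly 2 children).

This is a standard Catalan-number count: the answer is C_n. Here n = 12.
C_n = C(2n,n) - C(2n,n+1), so C_{12} = C(24,12) - C(24,13) = 2704156 - 2496144.

Final answer: C_{12} = 208012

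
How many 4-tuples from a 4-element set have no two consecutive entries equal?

First character: 4 choices. Each subsequent: 3 choices (must differ from the previous one).
Total: 4 x 3^3.

Final answer: 4 x 3^{3} = 108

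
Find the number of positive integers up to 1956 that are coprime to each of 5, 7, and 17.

|div by 5|=391, |div by 7|=279, |div by 17|=115.
|div by 5&7|=55, |div by 5&17|=23, |div by 7&17|=16, |div by all|=3.
By inclusion-exclusion, divisible by at least one: 391+279+115-55-23-16+3 = 694.
Not divisible by any: 1956 - 694.

Final answer: 1262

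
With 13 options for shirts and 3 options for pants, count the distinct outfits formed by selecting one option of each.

By the multiplication principle: 13 x 3.

Final answer: 39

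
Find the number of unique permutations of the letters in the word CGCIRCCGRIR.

Letters (C:4, G:2, I:2, R:3). Total letters: 11.
Permutations = 11!/(4! x 3! x 2! x 2!).

Final answer: 69300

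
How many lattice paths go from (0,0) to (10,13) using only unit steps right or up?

Each path has 10 right steps and 13 up steps in some order (23 steps total).
Choose which 13 of the 23 steps are up: C(23,13).

Final answer: C(23,13) = 1144066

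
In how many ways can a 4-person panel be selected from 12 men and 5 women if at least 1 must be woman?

Sum over valid woman counts:
C(5,1)C(12,3) = 1100
C(5,2)C(12,2) = 660
C(5,3)C(12,1) = 120
C(5,4)C(12,0) = 5
Total: 1100 + 660 + 120 + 5.

Final answer: 1885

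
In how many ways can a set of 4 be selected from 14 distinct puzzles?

C(14,4) = 14!/(4! x (14-4)!).

Final answer: C(14,4) = 1001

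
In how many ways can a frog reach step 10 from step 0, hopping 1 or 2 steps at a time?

Let f(n) count the ways. The last step is size 1 or 2, so f(n) = f(n-1) + f(n-2) with f(1)=1, f(2)=2.
Computing successive values: f(1)=1, f(2)=2, f(3)=3, f(4)=5, f(5)=8, f(6)=13, f(7)=21, f(8)=34, f(9)=55, f(10)=89.

Final answer: 89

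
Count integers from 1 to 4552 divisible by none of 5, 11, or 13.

|div by 5|=910, |div by 11|=413, |div by 13|=350.
|div by 5&11|=82, |div by 5&13|=70, |div by 11&13|=31, |div by all|=6.
By inclusion-exclusion, divisible by at least one: 910+413+350-82-70-31+6 = 1496.
Not divisible by any: 4552 - 1496.

Final answer: 3056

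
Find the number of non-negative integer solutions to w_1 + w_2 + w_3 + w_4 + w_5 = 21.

Stars and bars with 21 stars and 4 bars:
C(21+5-1, 5-1) = C(25,4).

Final answer: C(25,4) = 12650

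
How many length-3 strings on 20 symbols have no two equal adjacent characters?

First character: 20 choices. Each subsequent: 19 choices (must differ from the previous one).
Total: 20 x 19^2.

Final answer: 20 x 19^{2} = 7220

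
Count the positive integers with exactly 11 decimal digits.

First digit: 9 choices (1-9). Each of the remaining 10 digits: 10 choices.
Total: 9 x 10^10.

Final answer: 90000000000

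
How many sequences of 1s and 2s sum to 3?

Let f(n) be the number of climbs. Removing the last move (1 or 2 steps) gives f(n) = f(n-1) + f(n-2); base cases f(1)=1, f(2)=2.
Building up term by term: f(1)=1, f(2)=2, f(3)=3.

Final answer: 3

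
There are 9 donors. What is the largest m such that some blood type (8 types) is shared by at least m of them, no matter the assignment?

There are 8 possible values for blood type (8 types). With 9 donors and 8 categories, by pigeonhole: ceiling(9/8).

Final answer: 2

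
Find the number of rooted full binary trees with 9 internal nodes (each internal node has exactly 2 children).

This is counted by the nth Catalan number C_n. Here n = 9.
Using C_0 = 1 and C_(k+1) = C_k x 2(2k+1)/(k+2), build up term by term: C_1=1, C_2=2, C_3=5, C_4=14, C_5=42, C_6=132, C_7=429, C_8=1430, C_9=4862.

Final answer: C_{9} = 4862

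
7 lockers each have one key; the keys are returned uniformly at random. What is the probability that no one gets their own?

D(n) = (n-1)(D(n-1) + D(n-2)), D(0)=1, D(1)=0.
Building up: D(2)=1, D(3)=2, D(4)=9, D(5)=44, D(6)=265, D(7)=1854.
Total arrangements: 7! = 5040.
Probability = D(7)/7! = 103/280.

Final answer: D(7)/7! = 1854/5040 = 0.367857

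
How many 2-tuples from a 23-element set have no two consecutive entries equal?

Let g(n) count such strings. g(1) = 23, and each valid string of length n-1 extends in 22 ways (any symbol but the last), so g(n) = 22 g(n-1).
Total: g(2) = 23 x 22^1.

Final answer: 23 x 22^{1} = 506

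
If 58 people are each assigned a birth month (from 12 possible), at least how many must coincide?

There are 12 possible values for birth month. With 58 people and 12 categories, by pigeonhole: ceiling(58/12).

Final answer: 5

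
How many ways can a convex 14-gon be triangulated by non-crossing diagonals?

The structures are counted by the Catalan number C_n. Here n = 14 - 2 = 12.
Using C_0 = 1 and C_(k+1) = C_k x 2(2k+1)/(k+2), build up term by term: C_1=1, C_2=2, C_3=5, C_4=14, C_5=42, C_6=132, C_7=429, C_8=1430, C_9=4862, C_10=16796, C_11=58786, C_12=208012.

Final answer: C_{12} = 208012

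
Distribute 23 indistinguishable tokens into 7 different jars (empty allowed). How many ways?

Stars and bars: C(n+k-1, k-1) = C(29,6).

Final answer: C(29,6) = 475020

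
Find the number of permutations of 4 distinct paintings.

The number of ways to arrange 4 distinct objects is 4!.

Final answer: 4! = 24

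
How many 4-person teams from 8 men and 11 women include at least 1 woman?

Sum over valid woman counts:
C(11,1)C(8,3) = 616
C(11,2)C(8,2) = 1540
C(11,3)C(8,1) = 1320
C(11,4)C(8,0) = 330
Total: 616 + 1540 + 1320 + 330.

Final answer: 3806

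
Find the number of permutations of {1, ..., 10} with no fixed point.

Derangements satisfy D(n) = (n-1)(D(n-1) + D(n-2)), starting from D(0)=1, D(1)=0.
D(2) = 1 x (0 + 1) = 1
D(3) = 2 x (1 + 0) = 2
D(4) = 3 x (2 + 1) = 9
D(5) = 4 x (9 + 2) = 44
D(6) = 5 x (44 + 9) = 265
D(7) = 6 x (265 + 44) = 1854
D(8) = 7 x (1854 + 265) = 14833
D(9) = 8 x (14833 + 1854) = 133496
D(10) = 9 x (D(9) + D(8)) = 9 x (133496 + 14833)

Final answer: D(10) = 1334961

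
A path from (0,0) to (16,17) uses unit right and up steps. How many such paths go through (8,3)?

Paths (0,0)->(8,3): C(11,3) = 165.
Paths (8,3)->(16,17): C(22,14) = 319770.
By multiplication principle: 165 x 319770.

Final answer: 52762050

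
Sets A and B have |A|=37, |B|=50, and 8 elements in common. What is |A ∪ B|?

|A union B| = |A| + |B| - |A intersect B| = 37 + 50 - 8.

Final answer: 79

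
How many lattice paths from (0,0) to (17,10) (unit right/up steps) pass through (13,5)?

Paths (0,0)->(13,5): C(18,5) = 8568.
Paths (13,5)->(17,10): C(9,5) = 126.
By multiplication principle: 8568 x 126.

Final answer: 1079568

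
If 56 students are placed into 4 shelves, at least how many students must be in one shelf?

By the pigeonhole principle: ceiling(56/4).

Final answer: 14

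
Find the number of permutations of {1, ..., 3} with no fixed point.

Derangements satisfy D(n) = (n-1)(D(n-1) + D(n-2)), starting from D(0)=1, D(1)=0.
Building up: D(2)=1.
D(3) = 2 x (D(2) + D(1)) = 2 x (1 + 0).

Final answer: D(3) = 2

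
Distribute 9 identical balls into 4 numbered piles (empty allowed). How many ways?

Stars and bars: C(n+k-1, k-1) = C(12,3).

Final answer: C(12,3) = 220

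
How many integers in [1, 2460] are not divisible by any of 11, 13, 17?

|div by 11|=223, |div by 13|=189, |div by 17|=144.
|div by 11&13|=17, |div by 11&17|=13, |div by 13&17|=11, |div by all|=1.
By inclusion-exclusion, divisible by at least one: 223+189+144-17-13-11+1 = 516.
Not divisible by any: 2460 - 516.

Final answer: 1944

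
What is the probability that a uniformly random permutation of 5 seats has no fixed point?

Use the recurrence D(n) = (n-1)(D(n-1) + D(n-2)) with D(0)=1, D(1)=0.
Building up: D(2)=1, D(3)=2, D(4)=9, D(5)=44.
Total arrangements: 5! = 120.
Probability = D(5)/5! = 11/30.

Final answer: D(5)/5! = 44/120 = 0.366667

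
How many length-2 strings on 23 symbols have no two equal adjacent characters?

First character: 23 choices. Each subsequent: 22 choices (must differ from the previous one).
Total: 23 x 22^1.

Final answer: 23 x 22^{1} = 506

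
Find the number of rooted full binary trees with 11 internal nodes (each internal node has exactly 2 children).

This is a standard Catalan-number count: the answer is C_n. Here n = 11.
Using C_0 = 1 and C_(k+1) = C_k x 2(2k+1)/(k+2), build up term by term: C_1=1, C_2=2, C_3=5, C_4=14, C_5=42, C_6=132, C_7=429, C_8=1430, C_9=4862, C_10=16796, C_11=58786.

Final answer: C_{11} = 58786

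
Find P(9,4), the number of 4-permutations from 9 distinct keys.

P(9,4) = 9!/(9-4)! = 9!/5!.

Final answer: P(9,4) = 3024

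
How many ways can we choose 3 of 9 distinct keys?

C(9,3) = 9!/(3! x 6!).

Final answer: \binom{9}{3} = 84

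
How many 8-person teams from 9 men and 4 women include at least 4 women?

Sum over valid woman counts:
C(4,4)C(9,4).

Final answer: 126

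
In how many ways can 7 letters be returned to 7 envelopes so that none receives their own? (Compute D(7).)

Derangements satisfy D(n) = (n-1)(D(n-1) + D(n-2)), starting from D(0)=1, D(1)=0.
D(2) = 1 x (0 + 1) = 1
D(3) = 2 x (1 + 0) = 2
D(4) = 3 x (2 + 1) = 9
D(5) = 4 x (9 + 2) = 44
D(6) = 5 x (44 + 9) = 265
D(7) = 6 x (D(6) + D(5)) = 6 x (265 + 44)

Final answer: D(7) = 1854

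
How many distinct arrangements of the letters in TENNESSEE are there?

Letters (E:4, N:2, S:2, T:1). Total letters: 9.
Permutations = 9!/(4! x 2! x 2!).

Final answer: 3780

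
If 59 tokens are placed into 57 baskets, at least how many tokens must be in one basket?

By the pigeonhole principle: ceiling(59/57).

Final answer: 2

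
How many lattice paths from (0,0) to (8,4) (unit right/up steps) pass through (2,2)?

Paths (0,0)->(2,2): C(4,2) = 6.
Paths (2,2)->(8,4): C(8,2) = 28.
By multiplication principle: 6 x 28.

Final answer: 168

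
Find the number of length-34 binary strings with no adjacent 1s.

Classify by the final bit: ...0 gives a(n-1) strings, ...01 gives a(n-2) strings. Thus a(n) = a(n-1) + a(n-2) with a(1)=2, a(2)=3.
Iterating the recurrence: a(1)=2, a(2)=3, a(3)=5, a(4)=8, a(5)=13, a(6)=21, a(7)=34, a(8)=55, a(9)=89, a(10)=144, a(11)=233, a(12)=377, a(13)=610, a(14)=987, a(15)=1597, a(16)=2584, a(17)=4181, a(18)=6765, a(19)=10946, a(20)=17711, a(21)=28657, a(22)=46368, a(23)=75025, a(24)=121393, a(25)=196418, a(26)=317811, a(27)=514229, a(28)=832040, a(29)=1346269, a(30)=2178309, a(31)=3524578, a(32)=5702887, a(33)=9227465, a(34)=14930352.

Final answer: 14930352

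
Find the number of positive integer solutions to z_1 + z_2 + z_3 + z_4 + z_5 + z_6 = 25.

Substitute z'_i = z_i - 1 (so z'_i >= 0). Then sum z'_i = 25 - 6 = 19.
Stars and bars: C(19+6-1, 6-1) = C(24,5).

Final answer: C(24,5) = 42504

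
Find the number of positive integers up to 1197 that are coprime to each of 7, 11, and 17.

|div by 7|=171, |div by 11|=108, |div by 17|=70.
|div by 7&11|=15, |div by 7&17|=10, |div by 11&17|=6, |div by all|=0.
By inclusion-exclusion, divisible by at least one: 171+108+70-15-10-6+0 = 318.
Not divisible by any: 1197 - 318.

Final answer: 879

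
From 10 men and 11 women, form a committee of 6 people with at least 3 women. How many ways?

Sum over valid woman counts:
C(11,3)C(10,3) = 19800
C(11,4)C(10,2) = 14850
C(11,5)C(10,1) = 4620
C(11,6)C(10,0) = 462
Total: 19800 + 14850 + 4620 + 462.

Final answer: 39732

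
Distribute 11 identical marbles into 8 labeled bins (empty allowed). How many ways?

Stars and bars: C(n+k-1, k-1) = C(18,7).

Final answer: C(18,7) = 31824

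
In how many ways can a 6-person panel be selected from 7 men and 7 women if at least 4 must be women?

Sum over valid woman counts:
C(7,4)C(7,2) = 735
C(7,5)C(7,1) = 147
C(7,6)C(7,0) = 7
Total: 735 + 147 + 7.

Final answer: 889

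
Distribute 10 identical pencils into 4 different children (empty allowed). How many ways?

Stars and bars: C(n+k-1, k-1) = C(13,3).

Final answer: C(13,3) = 286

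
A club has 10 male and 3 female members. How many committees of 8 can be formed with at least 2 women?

Sum over valid woman counts:
C(3,2)C(10,6) = 630
C(3,3)C(10,5) = 252
Total: 630 + 252.

Final answer: 882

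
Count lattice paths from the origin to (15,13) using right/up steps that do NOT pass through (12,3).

Total paths to (15,13): C(28,13) = 37442160.
Paths through (12,3): C(15,3) x C(13,10) = 130130.
Avoiding (12,3): 37442160 - 130130.

Final answer: 37312030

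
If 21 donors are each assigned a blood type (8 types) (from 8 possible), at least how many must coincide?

There are 8 possible values for blood type (8 types). With 21 donors and 8 categories, by pigeonhole: ceiling(21/8).

Final answer: 3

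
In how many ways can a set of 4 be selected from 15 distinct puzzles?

C(15,4) = 15!/(4! x (15-4)!).

Final answer: C(15,4) = 1365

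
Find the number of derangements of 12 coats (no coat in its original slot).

Derangements satisfy D(n) = (n-1)(D(n-1) + D(n-2)), starting from D(0)=1, D(1)=0.
D(2) = 1 x (0 + 1) = 1
D(3) = 2 x (1 + 0) = 2
D(4) = 3 x (2 + 1) = 9
D(5) = 4 x (9 + 2) = 44
D(6) = 5 x (44 + 9) = 265
D(7) = 6 x (265 + 44) = 1854
D(8) = 7 x (1854 + 265) = 14833
D(9) = 8 x (14833 + 1854) = 133496
D(10) = 9 x (133496 + 14833) = 1334961
D(11) = 10 x (1334961 + 133496) = 14684570
D(12) = 11 x (D(11) + D(10)) = 11 x (14684570 + 1334961)

Final answer: D(12) = 176214841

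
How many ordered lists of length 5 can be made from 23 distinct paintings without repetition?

P(23,5) = 23!/(23-5)! = 23!/18!.

Final answer: P(23,5) = 4037880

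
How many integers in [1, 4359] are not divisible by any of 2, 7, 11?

|div by 2|=2179, |div by 7|=622, |div by 11|=396.
|div by 2&7|=311, |div by 2&11|=198, |div by 7&11|=56, |div by all|=28.
By inclusion-exclusion, divisible by at least one: 2179+622+396-311-198-56+28 = 2660.
Not divisible by any: 4359 - 2660.

Final answer: 1699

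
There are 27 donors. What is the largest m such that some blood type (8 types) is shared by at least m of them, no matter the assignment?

There are 8 possible values for blood type (8 types). With 27 donors and 8 categories, by pigeonhole: ceiling(27/8).

Final answer: 4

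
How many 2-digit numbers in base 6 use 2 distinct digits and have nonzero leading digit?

The leading digit has 5 choices (anything but zero); the next has 5 (anything but the first), then 4, and so on, one fewer each time.
Total: 5 x 5.

Final answer: 25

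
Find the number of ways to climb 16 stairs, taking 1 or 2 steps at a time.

Let f(n) be the number of climbs. Removing the last move (1 or 2 steps) gives f(n) = f(n-1) + f(n-2); base cases f(1)=1, f(2)=2.
Building up term by term: f(1)=1, f(2)=2, f(3)=3, f(4)=5, f(5)=8, f(6)=13, f(7)=21, f(8)=34, f(9)=55, f(10)=89, f(11)=144, f(12)=233, f(13)=377, f(14)=610, f(15)=987, f(16)=1597.

Final answer: 1597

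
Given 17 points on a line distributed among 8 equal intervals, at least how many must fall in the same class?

By pigeonhole with 17 objects and 8 categories: ceiling(17/8).

Final answer: 3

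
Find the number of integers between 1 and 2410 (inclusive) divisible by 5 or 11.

Multiples of 5: 482. Multiples of 11: 219. Of both (lcm=55): 43.
By inclusion-exclusion: 482 + 219 - 43.

Final answer: 658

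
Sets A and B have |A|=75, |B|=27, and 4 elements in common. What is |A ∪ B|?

|A union B| = |A| + |B| - |A intersect B| = 75 + 27 - 4.

Final answer: 98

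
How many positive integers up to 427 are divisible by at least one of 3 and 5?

Multiples of 3: 142. Multiples of 5: 85. Of both (lcm=15): 28.
By inclusion-exclusion: 142 + 85 - 28.

Final answer: 199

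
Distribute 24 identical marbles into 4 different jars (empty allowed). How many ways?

Stars and bars: C(n+k-1, k-1) = C(27,3).

Final answer: C(27,3) = 2925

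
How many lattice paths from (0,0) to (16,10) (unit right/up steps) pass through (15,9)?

Paths (0,0)->(15,9): C(24,9) = 1307504.
Paths (15,9)->(16,10): C(2,1) = 2.
By multiplication principle: 1307504 x 2.

Final answer: 2615008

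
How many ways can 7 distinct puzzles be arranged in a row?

The number of ways to arrange 7 distinct objects is 7!.

Final answer: 7! = 5040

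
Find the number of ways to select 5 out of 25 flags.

C(25,5) = 25!/(5! x (25-5)!).

Final answer: C(25,5) = 53130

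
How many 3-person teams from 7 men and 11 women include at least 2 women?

Sum over valid woman counts:
C(11,2)C(7,1) = 385
C(11,3)C(7,0) = 165
Total: 385 + 165.

Final answer: 550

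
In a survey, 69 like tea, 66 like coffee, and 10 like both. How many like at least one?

|A union B| = |A| + |B| - |A intersect B| = 69 + 66 - 10.

Final answer: 125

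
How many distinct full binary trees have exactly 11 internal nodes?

This is counted by the nth Catalan number C_n. Here n = 11.
Using C_0 = 1 and C_(k+1) = C_k x 2(2k+1)/(k+2), build up term by term: C_1=1, C_2=2, C_3=5, C_4=14, C_5=42, C_6=132, C_7=429, C_8=1430, C_9=4862, C_10=16796, C_11=58786.

Final answer: C_{11} = 58786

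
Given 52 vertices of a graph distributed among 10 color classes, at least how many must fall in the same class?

By pigeonhole with 52 objects and 10 categories: ceiling(52/10).

Final answer: 6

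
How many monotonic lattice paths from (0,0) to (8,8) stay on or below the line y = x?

Total monotonic paths to (8,8): C(16,8) = 12870.
Reflecting each bad path at its first crossing gives a bijection with paths to (7,9): C(16,9) = 11440.
Valid Dyck paths: 12870 - 11440.
(These counts are the Catalan numbers.)

Final answer: C_{8} = 1430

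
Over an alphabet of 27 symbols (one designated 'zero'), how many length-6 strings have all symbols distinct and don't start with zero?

The leading digit has 26 choices (anything but zero); the next has 26 (anything but the first), then 25, and so on, one fewer each time.
Total: 26 x 26 x 25 x 24 x 23 x 22.

Final answer: 205233600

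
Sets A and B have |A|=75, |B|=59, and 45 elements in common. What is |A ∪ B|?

|A union B| = |A| + |B| - |A intersect B| = 75 + 59 - 45.

Final answer: 89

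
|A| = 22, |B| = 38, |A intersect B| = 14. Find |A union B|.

|A union B| = |A| + |B| - |A intersect B| = 22 + 38 - 14.

Final answer: 46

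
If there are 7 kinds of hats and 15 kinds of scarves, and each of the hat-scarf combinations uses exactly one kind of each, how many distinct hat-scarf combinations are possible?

By the multiplication principle: 7 x 15.

Final answer: 105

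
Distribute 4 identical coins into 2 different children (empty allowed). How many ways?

Stars and bars: C(n+k-1, k-1) = C(5,1).

Final answer: C(5,1) = 5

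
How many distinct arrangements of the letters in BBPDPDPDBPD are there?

Letters (B:3, D:4, P:4). Total letters: 11.
Permutations = 11!/(4! x 4! x 3!).

Final answer: 11550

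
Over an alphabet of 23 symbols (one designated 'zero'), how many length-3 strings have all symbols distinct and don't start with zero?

The leading digit has 22 choices (anything but zero); the next has 22 (anything but the first), then 21, and so on, one fewer each time.
Total: 22 x 22 x 21.

Final answer: 10164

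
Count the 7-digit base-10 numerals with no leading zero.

These are the integers in [10^6, 10^7), so the count is 10^7 - 10^6 = 9 x 10^6.

Final answer: 9000000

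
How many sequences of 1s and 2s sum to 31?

Let f(n) be the number of climbs. Removing the last move (1 or 2 steps) gives f(n) = f(n-1) + f(n-2); base cases f(1)=1, f(2)=2.
Building up term by term: f(1)=1, f(2)=2, f(3)=3, f(4)=5, f(5)=8, f(6)=13, f(7)=21, f(8)=34, f(9)=55, f(10)=89, f(11)=144, f(12)=233, f(13)=377, f(14)=610, f(15)=987, f(16)=1597, f(17)=2584, f(18)=4181, f(19)=6765, f(20)=10946, f(21)=17711, f(22)=28657, f(23)=46368, f(24)=75025, f(25)=121393, f(26)=196418, f(27)=317811, f(28)=514229, f(29)=832040, f(30)=1346269, f(31)=2178309.

Final answer: 2178309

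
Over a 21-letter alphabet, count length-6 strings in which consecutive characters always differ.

First character: 21 choices. Each subsequent: 20 choices (must differ from the previous one).
Total: 21 x 20^5.

Final answer: 21 x 20^{5} = 67200000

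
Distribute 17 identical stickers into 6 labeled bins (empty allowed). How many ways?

Stars and bars: C(n+k-1, k-1) = C(22,5).

Final answer: C(22,5) = 26334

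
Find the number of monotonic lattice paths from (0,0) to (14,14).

Each path has 14 right steps and 14 up steps in some order (28 steps total).
Choose which 14 of the 28 steps are up: C(28,14).

Final answer: C(28,14) = 40116600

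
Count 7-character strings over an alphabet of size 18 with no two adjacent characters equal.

Let g(n) count such strings. g(1) = 18, and each valid string of length n-1 extends in 17 ways (any symbol but the last), so g(n) = 17 g(n-1).
Total: g(7) = 18 x 17^6.

Final answer: 18 x 17^{6} = 434476242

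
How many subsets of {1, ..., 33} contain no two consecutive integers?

Let a(n) count such subsets of {1, ..., n}. Either n is excluded (a(n-1) ways) or n is included, forcing n-1 out (a(n-2) ways), so a(n) = a(n-1) + a(n-2) with a(1)=2, a(2)=3.
Building up term by term: a(1)=2, a(2)=3, a(3)=5, a(4)=8, a(5)=13, a(6)=21, a(7)=34, a(8)=55, a(9)=89, a(10)=144, a(11)=233, a(12)=377, a(13)=610, a(14)=987, a(15)=1597, a(16)=2584, a(17)=4181, a(18)=6765, a(19)=10946, a(20)=17711, a(21)=28657, a(22)=46368, a(23)=75025, a(24)=121393, a(25)=196418, a(26)=317811, a(27)=514229, a(28)=832040, a(29)=1346269, a(30)=2178309, a(31)=3524578, a(32)=5702887, a(33)=9227465.

Final answer: 9227465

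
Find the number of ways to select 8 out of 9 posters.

C(9,8) = 9!/(8! x (9-8)!).

Final answer: C(9,8) = 9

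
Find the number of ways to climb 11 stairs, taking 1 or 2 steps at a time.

Let f(n) be the number of climbs. Removing the last move (1 or 2 steps) gives f(n) = f(n-1) + f(n-2); base cases f(1)=1, f(2)=2.
Building up term by term: f(1)=1, f(2)=2, f(3)=3, f(4)=5, f(5)=8, f(6)=13, f(7)=21, f(8)=34, f(9)=55, f(10)=89, f(11)=144.

Final answer: 144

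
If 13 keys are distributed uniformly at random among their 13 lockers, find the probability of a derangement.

Derangements satisfy D(n) = (n-1)(D(n-1) + D(n-2)), starting from D(0)=1, D(1)=0.
Building up: D(2)=1, D(3)=2, D(4)=9, D(5)=44, D(6)=265, D(7)=1854, D(8)=14833, D(9)=133496, D(10)=1334961, D(11)=14684570, D(12)=176214841, D(13)=2290792932.
Total arrangements: 13! = 6227020800.
Probability = D(13)/13! = 63633137/172972800.

Final answer: D(13)/13! = 2290792932/6227020800 = 0.367879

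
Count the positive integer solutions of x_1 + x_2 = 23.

Substitute x'_i = x_i - 1 (so x'_i >= 0). Then sum x'_i = 23 - 2 = 21.
Stars and bars: C(21+2-1, 2-1) = C(22,1).

Final answer: C(22,1) = 22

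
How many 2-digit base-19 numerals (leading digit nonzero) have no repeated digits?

First digit: 18 (nonzero). Second: 18 (not first). Third: 17, etc.
Total: 18 x 18.

Final answer: 324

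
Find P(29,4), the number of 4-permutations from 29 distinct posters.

P(29,4) = 29!/(29-4)! = 29!/25!.

Final answer: P(29,4) = 570024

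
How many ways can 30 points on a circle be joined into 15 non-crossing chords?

This is counted by the nth Catalan number C_n. Here n = 30/2 = 15.
C_n = (2n)!/(n!(n+1)!), so C_{15} = 30!/(15! x 16!) = C(30,15)/16 = 155117520/16.

Final answer: C_{15} = 9694845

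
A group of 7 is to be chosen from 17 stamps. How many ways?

C(17,7) = 17!/(7! x (17-7)!).

Final answer: C(17,7) = 19448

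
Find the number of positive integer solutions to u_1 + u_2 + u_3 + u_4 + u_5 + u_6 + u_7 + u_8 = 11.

Substitute u'_i = u_i - 1 (so u'_i >= 0). Then sum u'_i = 11 - 8 = 3.
Stars and bars: C(3+8-1, 8-1) = C(10,7).

Final answer: C(10,7) = 120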